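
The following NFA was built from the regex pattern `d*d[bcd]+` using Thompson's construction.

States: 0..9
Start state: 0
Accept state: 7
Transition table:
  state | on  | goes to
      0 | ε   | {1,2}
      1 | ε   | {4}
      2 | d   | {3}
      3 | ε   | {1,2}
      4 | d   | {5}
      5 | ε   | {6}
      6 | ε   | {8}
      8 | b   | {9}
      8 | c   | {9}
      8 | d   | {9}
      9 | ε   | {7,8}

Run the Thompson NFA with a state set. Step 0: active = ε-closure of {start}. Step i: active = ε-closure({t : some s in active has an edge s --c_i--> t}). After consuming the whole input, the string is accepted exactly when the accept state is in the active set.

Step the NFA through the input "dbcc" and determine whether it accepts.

S₀ = ε-closure({0}) = {0,1,2,4}
'd' @ 1: {1,2,3,4,5,6,8}
'b' @ 2: {7,8,9}  (accept∈set)
'c' @ 3: {7,8,9}  (accept∈set)
'c' @ 4: {7,8,9}  (accept∈set)
end set {7,8,9} — state 7 in

Answer: ACCEPT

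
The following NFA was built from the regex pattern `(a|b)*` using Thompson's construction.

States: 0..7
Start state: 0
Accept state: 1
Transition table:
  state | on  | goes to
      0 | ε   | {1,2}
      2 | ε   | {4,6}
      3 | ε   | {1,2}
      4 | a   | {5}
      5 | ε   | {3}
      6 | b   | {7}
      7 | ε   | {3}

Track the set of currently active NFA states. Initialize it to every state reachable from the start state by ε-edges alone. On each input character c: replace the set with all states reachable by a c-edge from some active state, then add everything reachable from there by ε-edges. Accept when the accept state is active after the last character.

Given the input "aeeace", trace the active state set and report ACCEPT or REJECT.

start: ε-closure({0}) = {0,1,2,4,6}
'a' @ 1: {1,2,3,4,5,6}  (accept∈set)
'e' @ 2: {}  — no active states
rest 'eace' ignored (set empty)
end set {} — state 1 not in

Answer: REJECT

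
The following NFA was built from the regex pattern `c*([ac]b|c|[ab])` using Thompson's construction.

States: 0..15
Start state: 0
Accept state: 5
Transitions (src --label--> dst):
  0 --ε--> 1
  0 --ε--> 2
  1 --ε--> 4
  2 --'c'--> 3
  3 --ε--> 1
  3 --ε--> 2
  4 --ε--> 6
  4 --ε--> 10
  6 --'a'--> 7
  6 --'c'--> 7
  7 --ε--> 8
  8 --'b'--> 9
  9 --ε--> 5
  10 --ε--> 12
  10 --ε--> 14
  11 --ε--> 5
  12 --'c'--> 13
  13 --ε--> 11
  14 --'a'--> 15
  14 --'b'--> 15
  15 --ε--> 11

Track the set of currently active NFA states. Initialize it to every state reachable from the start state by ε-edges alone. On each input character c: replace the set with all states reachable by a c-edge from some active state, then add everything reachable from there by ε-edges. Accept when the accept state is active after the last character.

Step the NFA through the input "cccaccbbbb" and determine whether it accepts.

Answer: REJECT

Steps:
S₀ = ε-closure({0}) = {0,1,2,4,6,10,12,14}
'c' @ 1: {1,2,3,4,5,6,7,8,10,11,12,13,14}  (accept∈set)
'c' @ 2: {1,2,3,4,5,6,7,8,10,11,12,13,14}  (accept∈set)
'c' @ 3: {1,2,3,4,5,6,7,8,10,11,12,13,14}  (accept∈set)
'a' @ 4: {5,7,8,11,15}  (accept∈set)
'c' @ 5: {}  — dead — no transitions
rest 'cbbbb' ignored (set empty)
final: {}; accept 5 not in set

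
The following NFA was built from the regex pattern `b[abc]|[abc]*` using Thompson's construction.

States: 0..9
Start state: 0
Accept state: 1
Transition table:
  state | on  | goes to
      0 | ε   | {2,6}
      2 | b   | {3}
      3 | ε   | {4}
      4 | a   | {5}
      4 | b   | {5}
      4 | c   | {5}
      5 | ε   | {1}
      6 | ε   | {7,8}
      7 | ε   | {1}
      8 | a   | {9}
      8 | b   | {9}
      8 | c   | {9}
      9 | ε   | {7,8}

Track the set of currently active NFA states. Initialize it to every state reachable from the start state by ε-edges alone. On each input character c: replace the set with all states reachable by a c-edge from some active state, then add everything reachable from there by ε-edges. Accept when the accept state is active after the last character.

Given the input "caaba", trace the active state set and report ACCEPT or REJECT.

Answer: ACCEPT

Derivation:
initial (ε-close {0}): {0,1,2,6,7,8}
'c' @ 1: {1,7,8,9}  ✓accept
'a' @ 2: {1,7,8,9}  ✓accept
'a' @ 3: {1,7,8,9}  ✓accept
'b' @ 4: {1,7,8,9}  ✓accept
'a' @ 5: {1,7,8,9}  ✓accept
after full input: {1,7,8,9}  (accept=1 in)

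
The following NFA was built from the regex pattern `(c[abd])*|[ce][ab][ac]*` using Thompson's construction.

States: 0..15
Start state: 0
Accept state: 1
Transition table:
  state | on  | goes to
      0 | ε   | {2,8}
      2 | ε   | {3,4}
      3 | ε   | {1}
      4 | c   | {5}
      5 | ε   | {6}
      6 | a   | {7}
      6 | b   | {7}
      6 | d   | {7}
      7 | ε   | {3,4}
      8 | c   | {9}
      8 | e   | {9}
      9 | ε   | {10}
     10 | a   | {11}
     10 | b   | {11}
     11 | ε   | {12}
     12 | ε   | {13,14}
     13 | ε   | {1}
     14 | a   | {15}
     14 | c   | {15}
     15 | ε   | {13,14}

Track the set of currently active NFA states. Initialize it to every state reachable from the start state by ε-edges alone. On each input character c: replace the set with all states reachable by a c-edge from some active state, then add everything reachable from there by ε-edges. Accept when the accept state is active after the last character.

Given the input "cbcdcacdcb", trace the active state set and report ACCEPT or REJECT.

Answer: ACCEPT

Trace:
S₀ = ε-closure({0}) = {0,1,2,3,4,8}
'c' @ 1: {5,6,9,10}
'b' @ 2: {1,3,4,7,11,12,13,14}  [accepting]
'c' @ 3: {1,5,6,13,14,15}  [accepting]
'd' @ 4: {1,3,4,7}  [accepting]
'c' @ 5: {5,6}
'a' @ 6: {1,3,4,7}  [accepting]
'c' @ 7: {5,6}
'd' @ 8: {1,3,4,7}  [accepting]
'c' @ 9: {5,6}
'b' @ 10: {1,3,4,7}  [accepting]
end set {1,3,4,7} — state 1 in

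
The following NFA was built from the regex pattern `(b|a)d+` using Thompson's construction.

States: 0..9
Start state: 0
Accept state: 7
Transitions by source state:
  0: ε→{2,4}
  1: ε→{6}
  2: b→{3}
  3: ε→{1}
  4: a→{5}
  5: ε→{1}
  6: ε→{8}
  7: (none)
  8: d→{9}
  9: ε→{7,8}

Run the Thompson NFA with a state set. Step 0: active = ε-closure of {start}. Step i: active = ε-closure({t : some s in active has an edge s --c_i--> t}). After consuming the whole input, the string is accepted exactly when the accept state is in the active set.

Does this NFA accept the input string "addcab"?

Answer: REJECT

Steps:
initial (ε-close {0}): {0,2,4}
'a' @ 1: {1,5,6,8}
'd' @ 2: {7,8,9}  (accept∈set)
'd' @ 3: {7,8,9}  (accept∈set)
'c' @ 4: {}  — no active states
rest 'ab' ignored (set empty)
end set {} — state 7 not in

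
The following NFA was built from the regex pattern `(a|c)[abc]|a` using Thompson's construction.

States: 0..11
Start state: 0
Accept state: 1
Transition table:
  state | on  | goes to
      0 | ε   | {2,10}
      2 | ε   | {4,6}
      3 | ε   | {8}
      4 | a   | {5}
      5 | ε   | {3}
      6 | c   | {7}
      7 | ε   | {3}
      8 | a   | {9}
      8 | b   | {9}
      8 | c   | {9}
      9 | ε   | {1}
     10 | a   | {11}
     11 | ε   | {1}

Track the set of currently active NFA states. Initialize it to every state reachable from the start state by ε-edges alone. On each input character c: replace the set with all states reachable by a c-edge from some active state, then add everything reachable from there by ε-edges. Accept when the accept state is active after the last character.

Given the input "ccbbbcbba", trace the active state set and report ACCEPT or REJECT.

initial (ε-close {0}): {0,2,4,6,10}
'c' @ 1: {3,7,8}
'c' @ 2: {1,9}  (accept∈set)
'b' @ 3: {}  — dead — no transitions
rest 'bbcbba' ignored (set empty)
final: {}; accept 1 not in set

Answer: REJECT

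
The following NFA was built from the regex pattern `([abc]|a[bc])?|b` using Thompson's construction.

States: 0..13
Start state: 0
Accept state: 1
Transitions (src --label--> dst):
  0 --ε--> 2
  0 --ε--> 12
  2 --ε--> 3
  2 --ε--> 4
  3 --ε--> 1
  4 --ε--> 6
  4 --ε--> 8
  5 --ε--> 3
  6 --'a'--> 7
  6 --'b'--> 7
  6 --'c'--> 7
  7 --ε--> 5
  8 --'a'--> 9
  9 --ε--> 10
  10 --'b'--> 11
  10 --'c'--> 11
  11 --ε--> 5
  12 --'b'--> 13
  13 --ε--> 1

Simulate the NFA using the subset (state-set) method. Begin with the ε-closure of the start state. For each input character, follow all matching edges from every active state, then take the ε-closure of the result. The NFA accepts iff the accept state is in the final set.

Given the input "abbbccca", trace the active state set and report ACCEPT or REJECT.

initial (ε-close {0}): {0,1,2,3,4,6,8,12}
'a' @ 1: {1,3,5,7,9,10}  [accepting]
'b' @ 2: {1,3,5,11}  [accepting]
'b' @ 3: {}  — state set empty
rest 'bccca' ignored (set empty)
final: {}; accept 1 not in set

Answer: REJECT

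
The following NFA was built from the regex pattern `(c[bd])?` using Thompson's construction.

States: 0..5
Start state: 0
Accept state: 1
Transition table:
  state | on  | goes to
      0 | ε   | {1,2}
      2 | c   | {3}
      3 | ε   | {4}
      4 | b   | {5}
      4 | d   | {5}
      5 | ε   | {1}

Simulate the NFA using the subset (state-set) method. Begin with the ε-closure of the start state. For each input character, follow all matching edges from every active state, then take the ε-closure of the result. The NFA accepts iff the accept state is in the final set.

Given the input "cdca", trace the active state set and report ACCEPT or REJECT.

start: ε-closure({0}) = {0,1,2}
'c' @ 1: {3,4}
'd' @ 2: {1,5}  (accept∈set)
'c' @ 3: {}  — dead — no transitions
rest 'a' ignored (set empty)
end set {} — state 1 not in

Answer: REJECT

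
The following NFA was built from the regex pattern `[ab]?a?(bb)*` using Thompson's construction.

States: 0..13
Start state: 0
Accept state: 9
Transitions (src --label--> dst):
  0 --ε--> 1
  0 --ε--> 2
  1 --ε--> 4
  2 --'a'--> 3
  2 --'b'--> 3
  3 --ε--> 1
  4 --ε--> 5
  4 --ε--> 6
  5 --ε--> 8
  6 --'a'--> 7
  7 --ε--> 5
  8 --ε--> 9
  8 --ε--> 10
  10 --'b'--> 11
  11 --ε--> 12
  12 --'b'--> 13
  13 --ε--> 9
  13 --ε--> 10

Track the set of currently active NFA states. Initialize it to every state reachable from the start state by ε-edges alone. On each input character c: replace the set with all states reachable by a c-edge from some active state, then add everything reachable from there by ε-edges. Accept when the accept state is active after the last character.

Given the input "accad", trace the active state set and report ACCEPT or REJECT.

S₀ = ε-closure({0}) = {0,1,2,4,5,6,8,9,10}
'a' @ 1: {1,3,4,5,6,7,8,9,10}  [accepting]
'c' @ 2: {}  — state set empty
rest 'cad' ignored (set empty)
end set {} — state 9 not in

Answer: REJECT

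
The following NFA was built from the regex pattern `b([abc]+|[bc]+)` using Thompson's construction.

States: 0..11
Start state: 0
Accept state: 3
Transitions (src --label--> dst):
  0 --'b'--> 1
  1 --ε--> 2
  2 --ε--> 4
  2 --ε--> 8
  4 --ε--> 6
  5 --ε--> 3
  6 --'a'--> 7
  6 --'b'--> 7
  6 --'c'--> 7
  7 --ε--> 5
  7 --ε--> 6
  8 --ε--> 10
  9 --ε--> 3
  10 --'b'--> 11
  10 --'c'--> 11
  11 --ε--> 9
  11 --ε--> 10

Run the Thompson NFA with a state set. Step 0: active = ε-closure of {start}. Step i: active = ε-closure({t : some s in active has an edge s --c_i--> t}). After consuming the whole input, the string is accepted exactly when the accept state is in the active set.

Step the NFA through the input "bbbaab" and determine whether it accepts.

Answer: ACCEPT

Derivation:
initial (ε-close {0}): {0}
'b' @ 1: {1,2,4,6,8,10}
'b' @ 2: {3,5,6,7,9,10,11}  ✓accept
'b' @ 3: {3,5,6,7,9,10,11}  ✓accept
'a' @ 4: {3,5,6,7}  ✓accept
'a' @ 5: {3,5,6,7}  ✓accept
'b' @ 6: {3,5,6,7}  ✓accept
after full input: {3,5,6,7}  (accept=3 in)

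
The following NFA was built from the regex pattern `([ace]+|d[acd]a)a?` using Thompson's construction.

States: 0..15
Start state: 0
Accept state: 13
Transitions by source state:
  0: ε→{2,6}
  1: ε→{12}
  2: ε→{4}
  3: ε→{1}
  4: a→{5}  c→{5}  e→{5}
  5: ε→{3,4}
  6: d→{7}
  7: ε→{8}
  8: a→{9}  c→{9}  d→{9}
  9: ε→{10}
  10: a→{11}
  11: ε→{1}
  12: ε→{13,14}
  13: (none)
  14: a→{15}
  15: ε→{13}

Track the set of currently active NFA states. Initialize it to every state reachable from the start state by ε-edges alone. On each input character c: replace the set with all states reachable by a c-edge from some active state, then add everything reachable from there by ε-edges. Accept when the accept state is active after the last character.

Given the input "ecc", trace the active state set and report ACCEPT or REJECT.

start: ε-closure({0}) = {0,2,4,6}
'e' @ 1: {1,3,4,5,12,13,14}  [accepting]
'c' @ 2: {1,3,4,5,12,13,14}  [accepting]
'c' @ 3: {1,3,4,5,12,13,14}  [accepting]
final: {1,3,4,5,12,13,14}; accept 13 in set

Answer: ACCEPT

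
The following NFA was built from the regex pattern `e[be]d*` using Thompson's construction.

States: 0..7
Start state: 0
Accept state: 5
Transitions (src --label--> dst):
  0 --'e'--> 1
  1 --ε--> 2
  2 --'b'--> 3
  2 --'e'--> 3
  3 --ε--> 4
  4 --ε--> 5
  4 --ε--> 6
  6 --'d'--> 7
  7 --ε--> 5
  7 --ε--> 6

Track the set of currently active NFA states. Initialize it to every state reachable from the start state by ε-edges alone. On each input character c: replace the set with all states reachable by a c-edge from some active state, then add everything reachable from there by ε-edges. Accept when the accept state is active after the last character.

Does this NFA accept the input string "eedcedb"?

start: ε-closure({0}) = {0}
'e' @ 1: {1,2}
'e' @ 2: {3,4,5,6}  ✓accept
'd' @ 3: {5,6,7}  ✓accept
'c' @ 4: {}  — state set empty
rest 'edb' ignored (set empty)
final: {}; accept 5 not in set

Answer: REJECT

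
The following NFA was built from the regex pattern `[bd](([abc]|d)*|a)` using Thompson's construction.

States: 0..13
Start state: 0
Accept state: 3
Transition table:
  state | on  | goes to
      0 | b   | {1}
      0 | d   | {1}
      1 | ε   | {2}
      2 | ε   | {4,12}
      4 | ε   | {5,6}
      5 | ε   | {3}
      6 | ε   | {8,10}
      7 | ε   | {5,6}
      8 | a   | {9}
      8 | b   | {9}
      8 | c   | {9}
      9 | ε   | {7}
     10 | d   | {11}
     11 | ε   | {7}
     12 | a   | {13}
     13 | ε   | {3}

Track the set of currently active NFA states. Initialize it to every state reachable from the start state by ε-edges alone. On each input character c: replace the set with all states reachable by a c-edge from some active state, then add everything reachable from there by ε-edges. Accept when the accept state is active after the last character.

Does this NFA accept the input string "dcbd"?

start: ε-closure({0}) = {0}
'd' @ 1: {1,2,3,4,5,6,8,10,12}  ✓accept
'c' @ 2: {3,5,6,7,8,9,10}  ✓accept
'b' @ 3: {3,5,6,7,8,9,10}  ✓accept
'd' @ 4: {3,5,6,7,8,10,11}  ✓accept
after full input: {3,5,6,7,8,10,11}  (accept=3 in)

Answer: ACCEPT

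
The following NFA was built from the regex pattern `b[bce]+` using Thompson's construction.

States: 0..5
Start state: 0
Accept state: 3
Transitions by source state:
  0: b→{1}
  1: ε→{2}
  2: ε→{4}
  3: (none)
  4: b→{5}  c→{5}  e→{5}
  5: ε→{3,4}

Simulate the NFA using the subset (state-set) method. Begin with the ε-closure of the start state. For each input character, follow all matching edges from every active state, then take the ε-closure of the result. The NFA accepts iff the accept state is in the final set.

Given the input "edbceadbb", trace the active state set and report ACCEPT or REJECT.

Answer: REJECT

Trace:
start: ε-closure({0}) = {0}
'e' @ 1: {}  — state set empty
rest 'dbceadbb' ignored (set empty)
after full input: {}  (accept=3 not in)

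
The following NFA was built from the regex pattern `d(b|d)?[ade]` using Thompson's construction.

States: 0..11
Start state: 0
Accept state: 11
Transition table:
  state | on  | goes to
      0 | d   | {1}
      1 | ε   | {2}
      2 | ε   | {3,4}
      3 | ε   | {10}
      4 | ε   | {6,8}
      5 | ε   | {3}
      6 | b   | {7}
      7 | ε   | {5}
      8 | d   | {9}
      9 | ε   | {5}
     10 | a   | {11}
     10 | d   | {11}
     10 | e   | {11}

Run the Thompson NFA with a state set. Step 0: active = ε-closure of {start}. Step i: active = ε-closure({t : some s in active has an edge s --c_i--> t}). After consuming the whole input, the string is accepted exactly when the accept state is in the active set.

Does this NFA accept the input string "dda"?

start: ε-closure({0}) = {0}
'd' @ 1: {1,2,3,4,6,8,10}
'd' @ 2: {3,5,9,10,11}  [accepting]
'a' @ 3: {11}  [accepting]
after full input: {11}  (accept=11 in)

Answer: ACCEPT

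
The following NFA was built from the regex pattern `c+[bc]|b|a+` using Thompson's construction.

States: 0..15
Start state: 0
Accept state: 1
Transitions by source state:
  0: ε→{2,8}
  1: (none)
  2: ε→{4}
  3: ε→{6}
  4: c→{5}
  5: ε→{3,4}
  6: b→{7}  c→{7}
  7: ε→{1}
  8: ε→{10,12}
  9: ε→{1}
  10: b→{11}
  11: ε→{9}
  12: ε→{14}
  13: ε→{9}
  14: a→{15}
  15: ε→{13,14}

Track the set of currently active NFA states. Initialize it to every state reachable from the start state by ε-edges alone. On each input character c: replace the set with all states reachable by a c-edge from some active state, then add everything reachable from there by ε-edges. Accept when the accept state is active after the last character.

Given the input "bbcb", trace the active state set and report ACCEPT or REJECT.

Answer: REJECT

Trace:
S₀ = ε-closure({0}) = {0,2,4,8,10,12,14}
'b' @ 1: {1,9,11}  [accepting]
'b' @ 2: {}  — dead — no transitions
rest 'cb' ignored (set empty)
after full input: {}  (accept=1 not in)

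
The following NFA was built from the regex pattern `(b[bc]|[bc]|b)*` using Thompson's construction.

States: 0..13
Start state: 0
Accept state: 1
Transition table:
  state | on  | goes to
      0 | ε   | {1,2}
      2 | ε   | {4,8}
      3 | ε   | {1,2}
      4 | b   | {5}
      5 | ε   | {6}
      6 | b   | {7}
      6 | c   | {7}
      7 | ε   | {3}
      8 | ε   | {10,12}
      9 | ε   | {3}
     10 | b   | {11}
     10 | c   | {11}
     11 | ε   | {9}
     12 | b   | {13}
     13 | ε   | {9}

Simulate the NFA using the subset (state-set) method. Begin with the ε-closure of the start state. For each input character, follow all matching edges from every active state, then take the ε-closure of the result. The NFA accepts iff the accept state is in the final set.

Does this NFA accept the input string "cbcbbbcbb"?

Answer: ACCEPT

Steps:
start: ε-closure({0}) = {0,1,2,4,8,10,12}
'c' @ 1: {1,2,3,4,8,9,10,11,12}  ✓accept
'b' @ 2: {1,2,3,4,5,6,8,9,10,11,12,13}  ✓accept
'c' @ 3: {1,2,3,4,7,8,9,10,11,12}  ✓accept
'b' @ 4: {1,2,3,4,5,6,8,9,10,11,12,13}  ✓accept
'b' @ 5: {1,2,3,4,5,6,7,8,9,10,11,12,13}  ✓accept
'b' @ 6: {1,2,3,4,5,6,7,8,9,10,11,12,13}  ✓accept
'c' @ 7: {1,2,3,4,7,8,9,10,11,12}  ✓accept
'b' @ 8: {1,2,3,4,5,6,8,9,10,11,12,13}  ✓accept
'b' @ 9: {1,2,3,4,5,6,7,8,9,10,11,12,13}  ✓accept
after full input: {1,2,3,4,5,6,7,8,9,10,11,12,13}  (accept=1 in)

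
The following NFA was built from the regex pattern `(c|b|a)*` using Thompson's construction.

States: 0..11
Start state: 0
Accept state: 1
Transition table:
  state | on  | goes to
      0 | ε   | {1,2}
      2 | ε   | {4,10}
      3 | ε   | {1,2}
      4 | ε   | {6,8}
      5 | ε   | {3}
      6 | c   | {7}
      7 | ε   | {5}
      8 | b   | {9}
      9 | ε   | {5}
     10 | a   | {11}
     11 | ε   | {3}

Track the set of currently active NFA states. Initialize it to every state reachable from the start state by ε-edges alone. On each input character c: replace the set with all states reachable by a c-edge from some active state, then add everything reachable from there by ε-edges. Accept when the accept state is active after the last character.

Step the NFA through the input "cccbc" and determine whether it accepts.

Answer: ACCEPT

Trace:
initial (ε-close {0}): {0,1,2,4,6,8,10}
'c' @ 1: {1,2,3,4,5,6,7,8,10}  [accepting]
'c' @ 2: {1,2,3,4,5,6,7,8,10}  [accepting]
'c' @ 3: {1,2,3,4,5,6,7,8,10}  [accepting]
'b' @ 4: {1,2,3,4,5,6,8,9,10}  [accepting]
'c' @ 5: {1,2,3,4,5,6,7,8,10}  [accepting]
after full input: {1,2,3,4,5,6,7,8,10}  (accept=1 in)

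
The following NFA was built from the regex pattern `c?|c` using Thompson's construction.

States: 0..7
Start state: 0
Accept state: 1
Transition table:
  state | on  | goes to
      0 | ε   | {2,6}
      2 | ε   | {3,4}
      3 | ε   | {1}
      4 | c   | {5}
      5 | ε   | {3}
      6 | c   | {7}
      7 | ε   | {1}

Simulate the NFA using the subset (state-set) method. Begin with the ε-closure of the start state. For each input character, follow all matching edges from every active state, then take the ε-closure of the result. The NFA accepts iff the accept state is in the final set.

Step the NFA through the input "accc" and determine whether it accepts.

start: ε-closure({0}) = {0,1,2,3,4,6}
'a' @ 1: {}  — dead — no transitions
rest 'ccc' ignored (set empty)
final: {}; accept 1 not in set

Answer: REJECT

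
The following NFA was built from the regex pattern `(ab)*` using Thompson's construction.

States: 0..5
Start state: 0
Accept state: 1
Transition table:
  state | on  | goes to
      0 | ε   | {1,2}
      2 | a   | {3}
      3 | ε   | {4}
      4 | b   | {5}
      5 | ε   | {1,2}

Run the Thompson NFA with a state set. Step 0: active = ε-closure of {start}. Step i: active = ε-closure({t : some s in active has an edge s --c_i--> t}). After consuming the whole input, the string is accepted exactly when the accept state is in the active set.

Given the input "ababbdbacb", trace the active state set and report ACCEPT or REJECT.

S₀ = ε-closure({0}) = {0,1,2}
'a' @ 1: {3,4}
'b' @ 2: {1,2,5}  ✓accept
'a' @ 3: {3,4}
'b' @ 4: {1,2,5}  ✓accept
'b' @ 5: {}  — dead — no transitions
rest 'dbacb' ignored (set empty)
final: {}; accept 1 not in set

Answer: REJECT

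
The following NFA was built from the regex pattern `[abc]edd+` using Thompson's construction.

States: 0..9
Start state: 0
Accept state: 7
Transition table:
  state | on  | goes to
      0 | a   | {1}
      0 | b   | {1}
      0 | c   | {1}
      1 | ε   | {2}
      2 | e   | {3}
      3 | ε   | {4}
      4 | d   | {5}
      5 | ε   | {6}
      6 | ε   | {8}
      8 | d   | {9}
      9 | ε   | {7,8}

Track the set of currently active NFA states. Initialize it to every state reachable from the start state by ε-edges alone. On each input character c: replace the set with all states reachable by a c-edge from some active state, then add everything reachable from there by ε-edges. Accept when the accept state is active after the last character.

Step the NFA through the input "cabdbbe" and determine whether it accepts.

start: ε-closure({0}) = {0}
'c' @ 1: {1,2}
'a' @ 2: {}  — dead — no transitions
rest 'bdbbe' ignored (set empty)
after full input: {}  (accept=7 not in)

Answer: REJECT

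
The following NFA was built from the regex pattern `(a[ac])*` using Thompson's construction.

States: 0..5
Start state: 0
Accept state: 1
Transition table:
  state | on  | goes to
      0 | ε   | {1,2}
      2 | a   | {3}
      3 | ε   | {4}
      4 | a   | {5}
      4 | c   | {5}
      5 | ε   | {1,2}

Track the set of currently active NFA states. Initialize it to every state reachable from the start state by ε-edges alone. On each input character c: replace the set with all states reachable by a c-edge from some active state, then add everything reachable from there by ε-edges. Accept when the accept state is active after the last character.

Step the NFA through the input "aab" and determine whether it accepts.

S₀ = ε-closure({0}) = {0,1,2}
'a' @ 1: {3,4}
'a' @ 2: {1,2,5}  (accept∈set)
'b' @ 3: {}  — no active states
after full input: {}  (accept=1 not in)

Answer: REJECT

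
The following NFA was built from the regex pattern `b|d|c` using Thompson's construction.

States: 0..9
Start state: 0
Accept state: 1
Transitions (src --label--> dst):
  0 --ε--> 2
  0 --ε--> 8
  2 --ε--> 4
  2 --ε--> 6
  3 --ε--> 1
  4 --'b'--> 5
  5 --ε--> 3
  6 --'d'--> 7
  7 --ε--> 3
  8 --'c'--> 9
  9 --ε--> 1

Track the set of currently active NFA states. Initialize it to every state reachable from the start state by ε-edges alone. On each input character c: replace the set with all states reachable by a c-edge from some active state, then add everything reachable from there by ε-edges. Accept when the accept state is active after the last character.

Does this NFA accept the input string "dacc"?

start: ε-closure({0}) = {0,2,4,6,8}
'd' @ 1: {1,3,7}  [accepting]
'a' @ 2: {}  — no active states
rest 'cc' ignored (set empty)
after full input: {}  (accept=1 not in)

Answer: REJECT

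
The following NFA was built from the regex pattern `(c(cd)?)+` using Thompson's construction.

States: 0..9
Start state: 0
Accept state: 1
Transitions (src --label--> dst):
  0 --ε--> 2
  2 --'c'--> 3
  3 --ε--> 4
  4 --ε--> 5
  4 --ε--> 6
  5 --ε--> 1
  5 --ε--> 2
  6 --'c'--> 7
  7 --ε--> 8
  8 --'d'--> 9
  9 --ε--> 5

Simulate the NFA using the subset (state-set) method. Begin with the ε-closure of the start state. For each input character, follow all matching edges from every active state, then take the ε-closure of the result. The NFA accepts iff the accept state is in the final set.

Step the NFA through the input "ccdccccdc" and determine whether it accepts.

initial (ε-close {0}): {0,2}
'c' @ 1: {1,2,3,4,5,6}  ✓accept
'c' @ 2: {1,2,3,4,5,6,7,8}  ✓accept
'd' @ 3: {1,2,5,9}  ✓accept
'c' @ 4: {1,2,3,4,5,6}  ✓accept
'c' @ 5: {1,2,3,4,5,6,7,8}  ✓accept
'c' @ 6: {1,2,3,4,5,6,7,8}  ✓accept
'c' @ 7: {1,2,3,4,5,6,7,8}  ✓accept
'd' @ 8: {1,2,5,9}  ✓accept
'c' @ 9: {1,2,3,4,5,6}  ✓accept
final: {1,2,3,4,5,6}; accept 1 in set

Answer: ACCEPT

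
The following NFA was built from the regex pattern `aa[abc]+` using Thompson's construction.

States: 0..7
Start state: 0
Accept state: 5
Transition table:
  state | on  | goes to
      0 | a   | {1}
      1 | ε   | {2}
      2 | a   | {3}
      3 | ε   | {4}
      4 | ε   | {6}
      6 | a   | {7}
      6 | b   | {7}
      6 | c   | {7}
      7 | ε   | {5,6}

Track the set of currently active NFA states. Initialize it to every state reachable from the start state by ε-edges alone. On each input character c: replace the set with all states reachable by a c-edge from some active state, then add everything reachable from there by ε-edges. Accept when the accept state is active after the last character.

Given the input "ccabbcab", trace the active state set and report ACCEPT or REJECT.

S₀ = ε-closure({0}) = {0}
'c' @ 1: {}  — dead — no transitions
rest 'cabbcab' ignored (set empty)
end set {} — state 5 not in

Answer: REJECT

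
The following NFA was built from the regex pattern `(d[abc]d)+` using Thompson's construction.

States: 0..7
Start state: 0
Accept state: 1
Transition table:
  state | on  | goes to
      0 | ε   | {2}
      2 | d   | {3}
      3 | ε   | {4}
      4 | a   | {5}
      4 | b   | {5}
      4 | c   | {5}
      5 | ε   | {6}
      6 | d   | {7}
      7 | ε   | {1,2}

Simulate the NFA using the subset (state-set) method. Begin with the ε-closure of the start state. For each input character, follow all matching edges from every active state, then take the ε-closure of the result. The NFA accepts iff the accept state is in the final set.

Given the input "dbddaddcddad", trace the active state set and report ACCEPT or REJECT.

start: ε-closure({0}) = {0,2}
'd' @ 1: {3,4}
'b' @ 2: {5,6}
'd' @ 3: {1,2,7}  [accepting]
'd' @ 4: {3,4}
'a' @ 5: {5,6}
'd' @ 6: {1,2,7}  [accepting]
'd' @ 7: {3,4}
'c' @ 8: {5,6}
'd' @ 9: {1,2,7}  [accepting]
'd' @ 10: {3,4}
'a' @ 11: {5,6}
'd' @ 12: {1,2,7}  [accepting]
end set {1,2,7} — state 1 in

Answer: ACCEPT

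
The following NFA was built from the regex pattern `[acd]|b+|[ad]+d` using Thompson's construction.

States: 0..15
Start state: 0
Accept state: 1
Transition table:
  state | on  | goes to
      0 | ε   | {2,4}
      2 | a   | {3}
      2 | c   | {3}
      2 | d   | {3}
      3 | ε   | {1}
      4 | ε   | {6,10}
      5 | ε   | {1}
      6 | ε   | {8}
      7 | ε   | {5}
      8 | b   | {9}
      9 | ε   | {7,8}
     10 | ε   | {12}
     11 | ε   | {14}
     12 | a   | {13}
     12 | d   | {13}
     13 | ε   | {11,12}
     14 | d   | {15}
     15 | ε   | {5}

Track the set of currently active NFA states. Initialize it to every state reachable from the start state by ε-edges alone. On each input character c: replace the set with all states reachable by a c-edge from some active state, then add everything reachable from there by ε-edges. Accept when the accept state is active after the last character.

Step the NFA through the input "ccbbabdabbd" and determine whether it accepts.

initial (ε-close {0}): {0,2,4,6,8,10,12}
'c' @ 1: {1,3}  [accepting]
'c' @ 2: {}  — state set empty
rest 'bbabdabbd' ignored (set empty)
after full input: {}  (accept=1 not in)

Answer: REJECT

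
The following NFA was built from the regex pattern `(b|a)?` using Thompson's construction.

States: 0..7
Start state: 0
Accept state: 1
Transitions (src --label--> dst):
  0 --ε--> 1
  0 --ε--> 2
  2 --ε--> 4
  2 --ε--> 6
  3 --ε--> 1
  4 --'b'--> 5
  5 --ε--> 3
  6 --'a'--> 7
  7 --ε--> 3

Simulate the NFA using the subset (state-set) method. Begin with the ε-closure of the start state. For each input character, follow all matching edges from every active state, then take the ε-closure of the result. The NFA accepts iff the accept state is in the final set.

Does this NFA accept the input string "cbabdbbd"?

initial (ε-close {0}): {0,1,2,4,6}
'c' @ 1: {}  — dead — no transitions
rest 'babdbbd' ignored (set empty)
after full input: {}  (accept=1 not in)

Answer: REJECT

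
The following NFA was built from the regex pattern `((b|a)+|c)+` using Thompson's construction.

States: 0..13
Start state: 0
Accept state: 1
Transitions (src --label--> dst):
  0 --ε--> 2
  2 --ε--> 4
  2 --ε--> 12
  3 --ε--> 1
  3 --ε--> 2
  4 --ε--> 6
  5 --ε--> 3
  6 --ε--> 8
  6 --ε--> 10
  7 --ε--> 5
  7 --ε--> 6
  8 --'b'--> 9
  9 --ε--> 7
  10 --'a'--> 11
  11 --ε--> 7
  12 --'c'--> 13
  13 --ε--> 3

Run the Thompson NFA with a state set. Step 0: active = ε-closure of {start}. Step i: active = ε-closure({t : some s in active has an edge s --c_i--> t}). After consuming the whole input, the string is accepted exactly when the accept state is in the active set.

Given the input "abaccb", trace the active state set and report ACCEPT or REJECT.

initial (ε-close {0}): {0,2,4,6,8,10,12}
'a' @ 1: {1,2,3,4,5,6,7,8,10,11,12}  (accept∈set)
'b' @ 2: {1,2,3,4,5,6,7,8,9,10,12}  (accept∈set)
'a' @ 3: {1,2,3,4,5,6,7,8,10,11,12}  (accept∈set)
'c' @ 4: {1,2,3,4,6,8,10,12,13}  (accept∈set)
'c' @ 5: {1,2,3,4,6,8,10,12,13}  (accept∈set)
'b' @ 6: {1,2,3,4,5,6,7,8,9,10,12}  (accept∈set)
end set {1,2,3,4,5,6,7,8,9,10,12} — state 1 in

Answer: ACCEPT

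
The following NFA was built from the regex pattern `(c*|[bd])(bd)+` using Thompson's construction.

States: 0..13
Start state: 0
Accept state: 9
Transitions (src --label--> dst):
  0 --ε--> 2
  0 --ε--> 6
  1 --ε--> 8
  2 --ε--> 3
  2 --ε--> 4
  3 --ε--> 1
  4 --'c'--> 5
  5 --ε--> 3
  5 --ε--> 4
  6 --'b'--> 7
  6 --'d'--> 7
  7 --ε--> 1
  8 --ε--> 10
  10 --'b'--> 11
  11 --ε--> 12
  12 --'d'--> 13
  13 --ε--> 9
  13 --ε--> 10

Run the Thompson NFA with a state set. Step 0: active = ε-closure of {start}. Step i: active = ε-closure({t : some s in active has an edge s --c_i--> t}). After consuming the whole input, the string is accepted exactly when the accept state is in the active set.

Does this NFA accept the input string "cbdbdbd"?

Answer: ACCEPT

Derivation:
start: ε-closure({0}) = {0,1,2,3,4,6,8,10}
'c' @ 1: {1,3,4,5,8,10}
'b' @ 2: {11,12}
'd' @ 3: {9,10,13}  (accept∈set)
'b' @ 4: {11,12}
'd' @ 5: {9,10,13}  (accept∈set)
'b' @ 6: {11,12}
'd' @ 7: {9,10,13}  (accept∈set)
final: {9,10,13}; accept 9 in set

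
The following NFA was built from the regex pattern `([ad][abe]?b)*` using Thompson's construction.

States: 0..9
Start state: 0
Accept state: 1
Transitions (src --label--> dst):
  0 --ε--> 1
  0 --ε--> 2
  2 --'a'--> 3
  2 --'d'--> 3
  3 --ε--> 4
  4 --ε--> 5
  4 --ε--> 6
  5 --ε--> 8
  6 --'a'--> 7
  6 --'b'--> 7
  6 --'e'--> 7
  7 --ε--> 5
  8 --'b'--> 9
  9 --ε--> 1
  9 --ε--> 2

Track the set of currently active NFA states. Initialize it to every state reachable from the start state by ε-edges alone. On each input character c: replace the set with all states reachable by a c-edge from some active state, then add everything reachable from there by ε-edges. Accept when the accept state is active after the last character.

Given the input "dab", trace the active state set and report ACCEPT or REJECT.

S₀ = ε-closure({0}) = {0,1,2}
'd' @ 1: {3,4,5,6,8}
'a' @ 2: {5,7,8}
'b' @ 3: {1,2,9}  ✓accept
final: {1,2,9}; accept 1 in set

Answer: ACCEPT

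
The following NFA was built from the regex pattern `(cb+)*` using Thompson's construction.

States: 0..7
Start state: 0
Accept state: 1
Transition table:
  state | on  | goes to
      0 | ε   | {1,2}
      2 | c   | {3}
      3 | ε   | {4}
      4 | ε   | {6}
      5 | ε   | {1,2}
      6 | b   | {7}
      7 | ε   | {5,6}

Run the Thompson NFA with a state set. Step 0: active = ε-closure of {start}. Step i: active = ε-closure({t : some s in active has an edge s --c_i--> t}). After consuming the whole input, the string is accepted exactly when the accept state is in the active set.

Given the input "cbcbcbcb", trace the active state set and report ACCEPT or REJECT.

Answer: ACCEPT

Steps:
initial (ε-close {0}): {0,1,2}
'c' @ 1: {3,4,6}
'b' @ 2: {1,2,5,6,7}  ✓accept
'c' @ 3: {3,4,6}
'b' @ 4: {1,2,5,6,7}  ✓accept
'c' @ 5: {3,4,6}
'b' @ 6: {1,2,5,6,7}  ✓accept
'c' @ 7: {3,4,6}
'b' @ 8: {1,2,5,6,7}  ✓accept
final: {1,2,5,6,7}; accept 1 in set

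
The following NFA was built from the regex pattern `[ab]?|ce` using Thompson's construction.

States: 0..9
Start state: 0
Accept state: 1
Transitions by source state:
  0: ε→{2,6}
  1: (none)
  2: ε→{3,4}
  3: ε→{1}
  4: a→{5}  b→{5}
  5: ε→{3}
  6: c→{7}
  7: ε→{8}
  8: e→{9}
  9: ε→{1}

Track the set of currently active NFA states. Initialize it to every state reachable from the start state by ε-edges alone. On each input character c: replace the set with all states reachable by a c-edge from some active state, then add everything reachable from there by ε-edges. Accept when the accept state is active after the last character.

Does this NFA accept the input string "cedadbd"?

S₀ = ε-closure({0}) = {0,1,2,3,4,6}
'c' @ 1: {7,8}
'e' @ 2: {1,9}  [accepting]
'd' @ 3: {}  — dead — no transitions
rest 'adbd' ignored (set empty)
after full input: {}  (accept=1 not in)

Answer: REJECT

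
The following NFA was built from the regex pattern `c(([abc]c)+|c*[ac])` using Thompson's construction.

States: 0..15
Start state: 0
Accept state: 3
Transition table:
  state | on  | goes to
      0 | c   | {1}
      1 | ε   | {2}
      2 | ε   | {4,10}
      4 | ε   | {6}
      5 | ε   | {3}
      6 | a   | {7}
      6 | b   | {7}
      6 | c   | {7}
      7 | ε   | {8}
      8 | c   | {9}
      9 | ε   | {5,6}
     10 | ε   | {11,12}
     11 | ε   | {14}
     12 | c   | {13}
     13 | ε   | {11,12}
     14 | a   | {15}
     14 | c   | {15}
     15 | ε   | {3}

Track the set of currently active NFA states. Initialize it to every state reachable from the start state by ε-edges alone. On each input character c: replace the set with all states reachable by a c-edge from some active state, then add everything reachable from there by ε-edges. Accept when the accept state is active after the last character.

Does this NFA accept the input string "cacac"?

Answer: ACCEPT

Trace:
initial (ε-close {0}): {0}
'c' @ 1: {1,2,4,6,10,11,12,14}
'a' @ 2: {3,7,8,15}  ✓accept
'c' @ 3: {3,5,6,9}  ✓accept
'a' @ 4: {7,8}
'c' @ 5: {3,5,6,9}  ✓accept
final: {3,5,6,9}; accept 3 in set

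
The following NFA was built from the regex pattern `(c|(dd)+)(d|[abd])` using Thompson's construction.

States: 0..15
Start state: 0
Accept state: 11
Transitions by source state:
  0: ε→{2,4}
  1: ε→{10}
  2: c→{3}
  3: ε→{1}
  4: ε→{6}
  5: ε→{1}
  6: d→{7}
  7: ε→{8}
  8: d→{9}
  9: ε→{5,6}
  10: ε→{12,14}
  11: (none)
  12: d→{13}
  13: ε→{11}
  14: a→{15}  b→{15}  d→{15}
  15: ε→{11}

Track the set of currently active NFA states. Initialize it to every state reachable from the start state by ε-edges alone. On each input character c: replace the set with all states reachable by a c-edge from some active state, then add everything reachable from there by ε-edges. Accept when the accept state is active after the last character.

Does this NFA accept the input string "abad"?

Answer: REJECT

Derivation:
start: ε-closure({0}) = {0,2,4,6}
'a' @ 1: {}  — state set empty
rest 'bad' ignored (set empty)
end set {} — state 11 not in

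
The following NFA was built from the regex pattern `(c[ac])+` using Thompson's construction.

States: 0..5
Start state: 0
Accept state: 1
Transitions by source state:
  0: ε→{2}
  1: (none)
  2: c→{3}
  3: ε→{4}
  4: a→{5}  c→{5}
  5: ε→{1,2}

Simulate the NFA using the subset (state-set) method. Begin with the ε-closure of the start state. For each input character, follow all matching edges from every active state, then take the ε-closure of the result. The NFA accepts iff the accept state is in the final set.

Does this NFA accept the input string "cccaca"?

start: ε-closure({0}) = {0,2}
'c' @ 1: {3,4}
'c' @ 2: {1,2,5}  (accept∈set)
'c' @ 3: {3,4}
'a' @ 4: {1,2,5}  (accept∈set)
'c' @ 5: {3,4}
'a' @ 6: {1,2,5}  (accept∈set)
after full input: {1,2,5}  (accept=1 in)

Answer: ACCEPT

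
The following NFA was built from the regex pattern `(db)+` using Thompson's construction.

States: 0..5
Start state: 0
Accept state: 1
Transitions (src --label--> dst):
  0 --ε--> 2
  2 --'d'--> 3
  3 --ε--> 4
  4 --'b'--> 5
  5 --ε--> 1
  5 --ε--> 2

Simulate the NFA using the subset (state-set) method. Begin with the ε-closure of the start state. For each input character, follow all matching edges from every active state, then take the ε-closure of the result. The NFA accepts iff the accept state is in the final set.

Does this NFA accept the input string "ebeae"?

start: ε-closure({0}) = {0,2}
'e' @ 1: {}  — no active states
rest 'beae' ignored (set empty)
end set {} — state 1 not in

Answer: REJECT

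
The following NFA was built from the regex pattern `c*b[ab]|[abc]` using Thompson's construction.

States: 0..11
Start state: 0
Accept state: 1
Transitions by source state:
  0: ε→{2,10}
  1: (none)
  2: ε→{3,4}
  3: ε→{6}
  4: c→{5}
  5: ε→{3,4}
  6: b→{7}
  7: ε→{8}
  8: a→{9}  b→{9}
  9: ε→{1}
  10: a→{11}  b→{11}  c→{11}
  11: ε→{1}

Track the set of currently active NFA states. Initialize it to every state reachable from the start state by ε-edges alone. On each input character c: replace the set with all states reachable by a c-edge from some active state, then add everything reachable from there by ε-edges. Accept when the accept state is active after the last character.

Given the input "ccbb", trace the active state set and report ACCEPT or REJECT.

Answer: ACCEPT

Trace:
S₀ = ε-closure({0}) = {0,2,3,4,6,10}
'c' @ 1: {1,3,4,5,6,11}  (accept∈set)
'c' @ 2: {3,4,5,6}
'b' @ 3: {7,8}
'b' @ 4: {1,9}  (accept∈set)
end set {1,9} — state 1 in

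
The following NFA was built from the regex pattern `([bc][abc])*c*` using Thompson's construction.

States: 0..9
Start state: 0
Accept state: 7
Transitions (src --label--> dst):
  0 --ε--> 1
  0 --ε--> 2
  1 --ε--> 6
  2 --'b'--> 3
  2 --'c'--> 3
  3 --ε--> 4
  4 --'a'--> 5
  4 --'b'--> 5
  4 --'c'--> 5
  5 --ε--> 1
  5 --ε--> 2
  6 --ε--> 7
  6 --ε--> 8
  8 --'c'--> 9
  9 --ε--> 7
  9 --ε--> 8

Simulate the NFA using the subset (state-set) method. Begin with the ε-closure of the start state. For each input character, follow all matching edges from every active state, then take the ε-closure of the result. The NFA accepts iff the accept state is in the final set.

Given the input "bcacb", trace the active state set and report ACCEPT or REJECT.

initial (ε-close {0}): {0,1,2,6,7,8}
'b' @ 1: {3,4}
'c' @ 2: {1,2,5,6,7,8}  ✓accept
'a' @ 3: {}  — dead — no transitions
rest 'cb' ignored (set empty)
after full input: {}  (accept=7 not in)

Answer: REJECT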